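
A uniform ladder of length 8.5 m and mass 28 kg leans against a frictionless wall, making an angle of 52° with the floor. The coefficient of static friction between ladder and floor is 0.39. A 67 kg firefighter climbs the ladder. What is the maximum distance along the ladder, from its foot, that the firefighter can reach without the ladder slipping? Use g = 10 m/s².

Sum moments about the foot of the ladder (the floor normal and friction both act there and drop out).
Ladder weight 28×10 = 280 N acts at 4.25 m along the ladder; its horizontal arm is 4.25·cos52° = 2.617 m → τ = 732.8 N·m clockwise.
Firefighter weight 67×10 = 670 N at distance d → arm d·cos52° → τ = 670·d·0.6157 clockwise.
Wall normal N at the top has arm L sinθ = 6.698 m counterclockwise, so Στ = 0 gives N·6.698 = 732.8 + 412.5·d.
ΣFy = 0 ⇒ N_floor = 950 N, so the maximum friction is μ_s·N_floor = 0.39×950 = 370.5 N. ΣFx = 0 ⇒ N_wall = f, so at the slipping point N = 370.5 N.
Substituting: 370.5×6.698 = 732.8 + 412.5·d ⇒ d = (2482 − 732.8) / 412.5 = 4.24 m.

d ≈ 4.24 m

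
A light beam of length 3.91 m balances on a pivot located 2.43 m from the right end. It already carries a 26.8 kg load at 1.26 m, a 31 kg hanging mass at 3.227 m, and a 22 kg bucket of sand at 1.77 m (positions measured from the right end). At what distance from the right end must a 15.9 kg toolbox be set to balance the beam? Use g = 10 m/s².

x ≈ 3.76 m from the right end

Take moments about the pivot (at 2.43 m from the right end).
Load: 26.8 × 10 = 268 N down at 1.26 m → arm 1.17 m, τ = 268 × 1.17 = 313.6 N·m clockwise.
Hanging mass: 31 × 10 = 310 N down at 3.227 m → arm 0.797 m, τ = 310 × 0.797 = 247.1 N·m counterclockwise.
Bucket of sand: 22 × 10 = 220 N down at 1.77 m → arm 0.66 m, τ = 220 × 0.66 = 145.2 N·m clockwise.
Net moment of existing loads = 211.7 N·m clockwise.
The toolbox weighs 15.9 × 10 = 159 N and must supply an equal counterclockwise moment, so its lever arm about the pivot is 211.7 / 159 = 1.33 m.
That puts it at 2.43 + 1.33 = 3.76 m from the right end.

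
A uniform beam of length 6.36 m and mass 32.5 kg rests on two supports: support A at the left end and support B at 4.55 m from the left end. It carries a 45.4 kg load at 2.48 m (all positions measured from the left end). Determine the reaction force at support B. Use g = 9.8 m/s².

R_B ≈ 465 N

Taking torques about support A:
Beam weight: 32.5 × 9.8 = 318.5 N down at 3.18 m → arm 3.18 m, τ = 318.5 × 3.18 = 1013 N·m clockwise.
Load: 45.4 × 9.8 = 444.9 N down at 2.48 m → arm 2.48 m, τ = 444.9 × 2.48 = 1103 N·m clockwise.
Net load moment about support A = 2116 N·m clockwise.
Reaction R at support B is upward at 4.55 m, arm 4.55 m → moment R × 4.55 counterclockwise.
For rotational equilibrium, R × 4.55 = 2116, so R = 465 N.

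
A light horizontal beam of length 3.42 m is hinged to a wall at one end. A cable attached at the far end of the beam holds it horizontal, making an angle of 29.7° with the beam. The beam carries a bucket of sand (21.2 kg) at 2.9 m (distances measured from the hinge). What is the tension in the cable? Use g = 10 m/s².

Choose the hinge as the axis so the unknown hinge reaction has zero arm there.
Bucket of sand: 21.2 × 10 = 212 N down at 2.9 m → arm 2.9 m, τ = 212 × 2.9 = 614.8 N·m clockwise.
Total clockwise load moment = 614.8 N·m.
The cable tension T acts at 3.42 m; only its component perpendicular to the beam, T sinθ, produces torque. sin 29.7° = 0.4955.
Στ = 0 ⇒ T × 3.42 × 0.4955 = 614.8 ⇒ T = 614.8 / 1.695 = 363 N.

T ≈ 363 N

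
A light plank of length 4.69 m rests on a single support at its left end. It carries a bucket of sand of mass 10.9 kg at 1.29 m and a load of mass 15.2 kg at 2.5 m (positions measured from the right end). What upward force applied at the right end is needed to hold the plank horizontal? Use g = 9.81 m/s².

F ≈ 147 N

Take moments about the left end.
Bucket of sand: 10.9 × 9.81 = 106.9 N down at 1.29 m → arm 3.4 m, τ = 106.9 × 3.4 = 363.5 N·m clockwise.
Load: 15.2 × 9.81 = 149.1 N down at 2.5 m → arm 2.19 m, τ = 149.1 × 2.19 = 326.5 N·m clockwise.
Net moment of the loads = 690 N·m clockwise.
The upward force F acts at the right end, arm 4.69 m, giving F × 4.69 counterclockwise.
Setting net torque to zero: F × 4.69 = 690 → F = 690 / 4.69 = 147 N.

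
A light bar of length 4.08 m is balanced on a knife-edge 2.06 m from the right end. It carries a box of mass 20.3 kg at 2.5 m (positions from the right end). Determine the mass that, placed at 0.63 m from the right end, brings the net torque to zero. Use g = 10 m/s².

About the knife-edge (at 2.06 m from the right end):
Box: 20.3 × 10 = 203 N down at 2.5 m → arm 0.44 m, τ = 203 × 0.44 = 89.32 N·m counterclockwise.
Net moment of known loads = 89.32 N·m counterclockwise.
An unknown mass m at 0.63 m has arm 1.43 m; its moment is m·g·1.43 clockwise.
Στ = 0 ⇒ m × 10 × 1.43 = 89.32 ⇒ m = 89.32 / (10 × 1.43) = 6.25 kg.

m ≈ 6.25 kg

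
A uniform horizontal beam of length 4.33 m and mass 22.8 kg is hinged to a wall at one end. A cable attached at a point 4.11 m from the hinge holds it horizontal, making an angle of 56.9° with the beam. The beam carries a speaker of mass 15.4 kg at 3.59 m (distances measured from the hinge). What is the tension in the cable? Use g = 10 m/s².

About the hinge:
Beam weight: 22.8 × 10 = 228 N down at 2.165 m → arm 2.165 m, τ = 228 × 2.165 = 493.6 N·m clockwise.
Speaker: 15.4 × 10 = 154 N down at 3.59 m → arm 3.59 m, τ = 154 × 3.59 = 552.9 N·m clockwise.
Total clockwise load moment = 1046 N·m.
The cable tension T acts at 4.11 m; only its component perpendicular to the beam, T sinθ, produces torque. sin 56.9° = 0.8377.
Balancing moments: T × 4.11 × 0.8377 = 1046, giving T = 1046 / 3.443 = 304 N.

T ≈ 304 N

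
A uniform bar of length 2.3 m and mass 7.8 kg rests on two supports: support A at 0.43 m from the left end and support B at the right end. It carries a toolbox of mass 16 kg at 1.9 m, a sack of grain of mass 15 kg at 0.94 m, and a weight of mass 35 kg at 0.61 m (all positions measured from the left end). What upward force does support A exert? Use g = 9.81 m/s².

R_A ≈ 498 N

Taking torques about support B:
Beam weight: 7.8 × 9.81 = 76.52 N down at 1.15 m → arm 1.15 m, τ = 76.52 × 1.15 = 88 N·m counterclockwise.
Toolbox: 16 × 9.81 = 157 N down at 1.9 m → arm 0.4 m, τ = 157 × 0.4 = 62.8 N·m counterclockwise.
Sack of grain: 15 × 9.81 = 147.2 N down at 0.94 m → arm 1.36 m, τ = 147.2 × 1.36 = 200.2 N·m counterclockwise.
Weight: 35 × 9.81 = 343.4 N down at 0.61 m → arm 1.69 m, τ = 343.4 × 1.69 = 580.3 N·m counterclockwise.
Net load moment about support B = 931.3 N·m counterclockwise.
Reaction R at support A is upward at 0.43 m, arm 1.87 m → moment R × 1.87 clockwise.
Balancing moments: R × 1.87 = 931.3, giving R = 498 N.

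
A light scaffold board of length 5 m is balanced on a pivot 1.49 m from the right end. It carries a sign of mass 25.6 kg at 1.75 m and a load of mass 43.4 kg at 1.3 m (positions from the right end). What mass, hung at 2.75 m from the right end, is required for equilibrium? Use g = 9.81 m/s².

m ≈ 1.26 kg

Sum moments about the pivot (at 1.49 m from the right end) (the support reaction has zero arm there).
Sign: 25.6 × 9.81 = 251.1 N down at 1.75 m → arm 0.26 m, τ = 251.1 × 0.26 = 65.29 N·m counterclockwise.
Load: 43.4 × 9.81 = 425.8 N down at 1.3 m → arm 0.19 m, τ = 425.8 × 0.19 = 80.9 N·m clockwise.
Net moment of known loads = 15.61 N·m clockwise.
An unknown mass m at 2.75 m has arm 1.26 m; its moment is m·g·1.26 counterclockwise.
Balancing moments: m × 9.81 × 1.26 = 15.61, giving m = 15.61 / (9.81 × 1.26) = 1.26 kg.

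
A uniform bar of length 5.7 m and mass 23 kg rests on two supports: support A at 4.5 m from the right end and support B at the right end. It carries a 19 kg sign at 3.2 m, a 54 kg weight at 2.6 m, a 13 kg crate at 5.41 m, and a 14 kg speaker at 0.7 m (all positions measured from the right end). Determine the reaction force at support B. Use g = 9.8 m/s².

R_B ≈ 450 N

Choose support A as the axis so its reaction then has zero moment arm.
Beam weight: 23 × 9.8 = 225.4 N down at 2.85 m → arm 1.65 m, τ = 225.4 × 1.65 = 371.9 N·m clockwise.
Sign: 19 × 9.8 = 186.2 N down at 3.2 m → arm 1.3 m, τ = 186.2 × 1.3 = 242.1 N·m clockwise.
Weight: 54 × 9.8 = 529.2 N down at 2.6 m → arm 1.9 m, τ = 529.2 × 1.9 = 1005 N·m clockwise.
Crate: 13 × 9.8 = 127.4 N down at 5.41 m → arm 0.91 m, τ = 127.4 × 0.91 = 115.9 N·m counterclockwise.
Speaker: 14 × 9.8 = 137.2 N down at 0.7 m → arm 3.8 m, τ = 137.2 × 3.8 = 521.4 N·m clockwise.
Net load moment about support A = 2024 N·m clockwise.
Reaction R at support B is upward at 0 m, arm 4.5 m → moment R × 4.5 counterclockwise.
Balancing moments: R × 4.5 = 2024, giving R = 450 N.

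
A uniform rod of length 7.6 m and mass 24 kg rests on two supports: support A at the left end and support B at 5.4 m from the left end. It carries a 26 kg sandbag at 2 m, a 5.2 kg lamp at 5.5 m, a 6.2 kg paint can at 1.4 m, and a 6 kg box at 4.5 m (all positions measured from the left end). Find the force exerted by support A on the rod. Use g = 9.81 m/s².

R_A ≈ 284 N

Sum moments about support B (its reaction then has zero moment arm).
Beam weight: 24 × 9.81 = 235.4 N down at 3.8 m → arm 1.6 m, τ = 235.4 × 1.6 = 376.6 N·m counterclockwise.
Sandbag: 26 × 9.81 = 255.1 N down at 2 m → arm 3.4 m, τ = 255.1 × 3.4 = 867.3 N·m counterclockwise.
Lamp: 5.2 × 9.81 = 51.01 N down at 5.5 m → arm 0.1 m, τ = 51.01 × 0.1 = 5.101 N·m clockwise.
Paint can: 6.2 × 9.81 = 60.82 N down at 1.4 m → arm 4 m, τ = 60.82 × 4 = 243.3 N·m counterclockwise.
Box: 6 × 9.81 = 58.86 N down at 4.5 m → arm 0.9 m, τ = 58.86 × 0.9 = 52.97 N·m counterclockwise.
Net load moment about support B = 1535 N·m counterclockwise.
Reaction R at support A is upward at 0 m, arm 5.4 m → moment R × 5.4 clockwise.
For rotational equilibrium, R × 5.4 = 1535, so R = 284 N.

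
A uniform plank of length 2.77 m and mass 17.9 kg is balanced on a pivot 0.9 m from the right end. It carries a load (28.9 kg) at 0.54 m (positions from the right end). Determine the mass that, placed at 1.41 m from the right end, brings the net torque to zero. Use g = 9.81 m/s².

m ≈ 3.38 kg

About the pivot (at 0.9 m from the right end):
Beam weight: 17.9 × 9.81 = 175.6 N down at 1.385 m → arm 0.485 m, τ = 175.6 × 0.485 = 85.17 N·m counterclockwise.
Load: 28.9 × 9.81 = 283.5 N down at 0.54 m → arm 0.36 m, τ = 283.5 × 0.36 = 102.1 N·m clockwise.
Net moment of known loads = 16.93 N·m clockwise.
An unknown mass m at 1.41 m has arm 0.51 m; its moment is m·g·0.51 counterclockwise.
Setting net torque to zero: m × 9.81 × 0.51 = 16.93 → m = 16.93 / (9.81 × 0.51) = 3.38 kg.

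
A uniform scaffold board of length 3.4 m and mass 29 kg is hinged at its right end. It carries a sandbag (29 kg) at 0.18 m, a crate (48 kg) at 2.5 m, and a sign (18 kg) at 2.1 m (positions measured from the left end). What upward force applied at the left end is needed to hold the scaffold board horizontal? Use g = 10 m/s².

F ≈ 616 N

Choose the right end as the axis so the unknown pivot reaction has zero arm there.
Beam weight: 29 × 10 = 290 N down at 1.7 m → arm 1.7 m, τ = 290 × 1.7 = 493 N·m counterclockwise.
Sandbag: 29 × 10 = 290 N down at 0.18 m → arm 3.22 m, τ = 290 × 3.22 = 933.8 N·m counterclockwise.
Crate: 48 × 10 = 480 N down at 2.5 m → arm 0.9 m, τ = 480 × 0.9 = 432 N·m counterclockwise.
Sign: 18 × 10 = 180 N down at 2.1 m → arm 1.3 m, τ = 180 × 1.3 = 234 N·m counterclockwise.
Net moment of the loads = 2093 N·m counterclockwise.
The upward force F acts at the left end, arm 3.4 m, giving F × 3.4 clockwise.
For rotational equilibrium, F × 3.4 = 2093, so F = 2093 / 3.4 = 616 N.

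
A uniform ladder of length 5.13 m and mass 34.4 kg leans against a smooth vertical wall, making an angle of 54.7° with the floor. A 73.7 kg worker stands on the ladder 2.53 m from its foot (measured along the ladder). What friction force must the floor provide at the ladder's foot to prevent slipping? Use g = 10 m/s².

f ≈ 379 N

Choose the foot of the ladder as the axis so the floor normal and friction both act there and drop out.
Ladder weight 34.4×10 = 344 N acts at 2.565 m along the ladder; its horizontal arm is 2.565·cos54.7° = 1.482 m → τ = 509.8 N·m clockwise.
Worker: 73.7×10 = 737 N at 2.53 m → arm 1.462 m → τ = 1077 N·m clockwise.
Wall normal N acts horizontally at the top; its moment arm is the height L sinθ = 5.13·sin54.7° = 4.187 m, counterclockwise.
For rotational equilibrium, N × 4.187 = 1587, so N = 379 N.
ΣFx = 0: friction at the foot balances the wall's push, so f = N_wall = 379 N.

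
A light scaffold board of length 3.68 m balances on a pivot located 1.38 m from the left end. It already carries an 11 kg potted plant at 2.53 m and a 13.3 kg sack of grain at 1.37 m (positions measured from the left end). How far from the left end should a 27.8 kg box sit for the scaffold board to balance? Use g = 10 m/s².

x ≈ 0.93 m from the left end

Take moments about the pivot (at 1.38 m from the left end).
Potted plant: 11 × 10 = 110 N down at 2.53 m → arm 1.15 m, τ = 110 × 1.15 = 126.5 N·m clockwise.
Sack of grain: 13.3 × 10 = 133 N down at 1.37 m → arm 0.01 m, τ = 133 × 0.01 = 1.33 N·m counterclockwise.
Net moment of existing loads = 125.2 N·m clockwise.
The box weighs 27.8 × 10 = 278 N and must supply an equal counterclockwise moment, so its lever arm about the pivot is 125.2 / 278 = 0.45 m.
That puts it at 1.38 − 0.45 = 0.93 m from the left end.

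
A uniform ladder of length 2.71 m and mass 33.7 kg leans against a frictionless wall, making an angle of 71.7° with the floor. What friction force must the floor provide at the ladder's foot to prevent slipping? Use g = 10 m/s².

f ≈ 55.7 N

About the foot of the ladder:
Ladder weight 33.7×10 = 337 N acts at 1.355 m along the ladder; its horizontal arm is 1.355·cos71.7° = 0.4255 m → τ = 143.4 N·m clockwise.
Wall normal N acts horizontally at the top; its moment arm is the height L sinθ = 2.71·sin71.7° = 2.573 m, counterclockwise.
Στ = 0 ⇒ N × 2.573 = 143.4 ⇒ N = 55.7 N.
ΣFx = 0: friction at the foot balances the wall's push, so f = N_wall = 55.7 N.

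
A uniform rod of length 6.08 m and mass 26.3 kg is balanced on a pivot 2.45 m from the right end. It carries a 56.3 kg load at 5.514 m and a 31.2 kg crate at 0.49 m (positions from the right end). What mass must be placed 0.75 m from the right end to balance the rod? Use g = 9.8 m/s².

m ≈ 74.6 kg

About the pivot (at 2.45 m from the right end):
Beam weight: 26.3 × 9.8 = 257.7 N down at 3.04 m → arm 0.59 m, τ = 257.7 × 0.59 = 152 N·m counterclockwise.
Load: 56.3 × 9.8 = 551.7 N down at 5.514 m → arm 3.064 m, τ = 551.7 × 3.064 = 1690 N·m counterclockwise.
Crate: 31.2 × 9.8 = 305.8 N down at 0.49 m → arm 1.96 m, τ = 305.8 × 1.96 = 599.4 N·m clockwise.
Net moment of known loads = 1243 N·m counterclockwise.
An unknown mass m at 0.75 m has arm 1.7 m; its moment is m·g·1.7 clockwise.
Balancing moments: m × 9.8 × 1.7 = 1243, giving m = 1243 / (9.8 × 1.7) = 74.6 kg.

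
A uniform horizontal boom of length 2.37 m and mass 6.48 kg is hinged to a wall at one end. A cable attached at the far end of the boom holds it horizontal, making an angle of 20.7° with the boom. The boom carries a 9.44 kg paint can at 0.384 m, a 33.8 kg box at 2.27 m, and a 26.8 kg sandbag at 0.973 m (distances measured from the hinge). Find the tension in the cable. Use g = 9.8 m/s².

T ≈ 1330 N

Choose the hinge as the axis so the unknown hinge reaction has zero arm there.
Beam weight: 6.48 × 9.8 = 63.5 N down at 1.185 m → arm 1.185 m, τ = 63.5 × 1.185 = 75.25 N·m clockwise.
Paint can: 9.44 × 9.8 = 92.51 N down at 0.384 m → arm 0.384 m, τ = 92.51 × 0.384 = 35.52 N·m clockwise.
Box: 33.8 × 9.8 = 331.2 N down at 2.27 m → arm 2.27 m, τ = 331.2 × 2.27 = 751.8 N·m clockwise.
Sandbag: 26.8 × 9.8 = 262.6 N down at 0.973 m → arm 0.973 m, τ = 262.6 × 0.973 = 255.5 N·m clockwise.
Total clockwise load moment = 1118 N·m.
The cable tension T acts at 2.37 m; only its component perpendicular to the boom, T sinθ, produces torque. sin 20.7° = 0.3535.
Setting net torque to zero: T × 2.37 × 0.3535 = 1118 → T = 1118 / 0.8378 = 1330 N.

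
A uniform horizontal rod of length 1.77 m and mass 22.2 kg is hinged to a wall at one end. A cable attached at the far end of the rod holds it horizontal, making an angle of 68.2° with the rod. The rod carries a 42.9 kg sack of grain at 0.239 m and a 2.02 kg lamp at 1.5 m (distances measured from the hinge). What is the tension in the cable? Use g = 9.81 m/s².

Sum moments about the hinge (the unknown hinge reaction has zero arm there).
Beam weight: 22.2 × 9.81 = 217.8 N down at 0.885 m → arm 0.885 m, τ = 217.8 × 0.885 = 192.8 N·m clockwise.
Sack of grain: 42.9 × 9.81 = 420.8 N down at 0.239 m → arm 0.239 m, τ = 420.8 × 0.239 = 100.6 N·m clockwise.
Lamp: 2.02 × 9.81 = 19.82 N down at 1.5 m → arm 1.5 m, τ = 19.82 × 1.5 = 29.73 N·m clockwise.
Total clockwise load moment = 323.1 N·m.
The cable tension T acts at 1.77 m; only its component perpendicular to the rod, T sinθ, produces torque. sin 68.2° = 0.9285.
For rotational equilibrium, T × 1.77 × 0.9285 = 323.1, so T = 323.1 / 1.643 = 197 N.

T ≈ 197 N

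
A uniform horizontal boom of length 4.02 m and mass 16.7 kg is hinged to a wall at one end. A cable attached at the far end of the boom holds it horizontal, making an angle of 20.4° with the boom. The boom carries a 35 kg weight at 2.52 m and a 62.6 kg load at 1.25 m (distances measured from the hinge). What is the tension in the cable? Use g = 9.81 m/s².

T ≈ 1400 N

Taking torques about the hinge:
Beam weight: 16.7 × 9.81 = 163.8 N down at 2.01 m → arm 2.01 m, τ = 163.8 × 2.01 = 329.2 N·m clockwise.
Weight: 35 × 9.81 = 343.4 N down at 2.52 m → arm 2.52 m, τ = 343.4 × 2.52 = 865.4 N·m clockwise.
Load: 62.6 × 9.81 = 614.1 N down at 1.25 m → arm 1.25 m, τ = 614.1 × 1.25 = 767.6 N·m clockwise.
Total clockwise load moment = 1962 N·m.
The cable tension T acts at 4.02 m; only its component perpendicular to the boom, T sinθ, produces torque. sin 20.4° = 0.3486.
For rotational equilibrium, T × 4.02 × 0.3486 = 1962, so T = 1962 / 1.401 = 1400 N.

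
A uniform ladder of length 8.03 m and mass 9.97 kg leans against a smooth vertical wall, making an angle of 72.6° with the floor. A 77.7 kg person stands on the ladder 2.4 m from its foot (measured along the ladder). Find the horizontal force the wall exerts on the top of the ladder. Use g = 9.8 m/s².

Take moments about the foot of the ladder.
Ladder weight 9.97×9.8 = 97.71 N acts at 4.015 m along the ladder; its horizontal arm is 4.015·cos72.6° = 1.201 m → τ = 117.3 N·m clockwise.
Person: 77.7×9.8 = 761.5 N at 2.4 m → arm 0.7177 m → τ = 546.5 N·m clockwise.
Wall normal N acts horizontally at the top; its moment arm is the height L sinθ = 8.03·sin72.6° = 7.663 m, counterclockwise.
Setting net torque to zero: N × 7.663 = 663.8 → N = 86.6 N.

N_wall ≈ 86.6 N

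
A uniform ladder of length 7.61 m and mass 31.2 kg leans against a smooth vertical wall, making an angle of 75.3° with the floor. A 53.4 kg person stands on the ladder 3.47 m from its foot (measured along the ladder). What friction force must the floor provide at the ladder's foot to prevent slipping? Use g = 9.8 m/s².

Take moments about the foot of the ladder.
Ladder weight 31.2×9.8 = 305.8 N acts at 3.805 m along the ladder; its horizontal arm is 3.805·cos75.3° = 0.9655 m → τ = 295.2 N·m clockwise.
Person: 53.4×9.8 = 523.3 N at 3.47 m → arm 0.8805 m → τ = 460.8 N·m clockwise.
Wall normal N acts horizontally at the top; its moment arm is the height L sinθ = 7.61·sin75.3° = 7.361 m, counterclockwise.
Balancing moments: N × 7.361 = 756, giving N = 103 N.
ΣFx = 0: friction at the foot balances the wall's push, so f = N_wall = 103 N.

f ≈ 103 N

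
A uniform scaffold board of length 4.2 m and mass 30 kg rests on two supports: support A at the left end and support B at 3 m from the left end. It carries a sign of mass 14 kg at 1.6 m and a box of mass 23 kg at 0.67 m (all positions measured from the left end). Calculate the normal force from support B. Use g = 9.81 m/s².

Take moments about support A.
Beam weight: 30 × 9.81 = 294.3 N down at 2.1 m → arm 2.1 m, τ = 294.3 × 2.1 = 618 N·m clockwise.
Sign: 14 × 9.81 = 137.3 N down at 1.6 m → arm 1.6 m, τ = 137.3 × 1.6 = 219.7 N·m clockwise.
Box: 23 × 9.81 = 225.6 N down at 0.67 m → arm 0.67 m, τ = 225.6 × 0.67 = 151.2 N·m clockwise.
Net load moment about support A = 988.9 N·m clockwise.
Reaction R at support B is upward at 3 m, arm 3 m → moment R × 3 counterclockwise.
Balancing moments: R × 3 = 988.9, giving R = 330 N.

R_B ≈ 330 N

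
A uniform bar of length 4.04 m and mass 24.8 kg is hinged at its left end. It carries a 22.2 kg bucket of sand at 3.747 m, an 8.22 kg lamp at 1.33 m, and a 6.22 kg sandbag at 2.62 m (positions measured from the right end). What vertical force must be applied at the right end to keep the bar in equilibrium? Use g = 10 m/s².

F ≈ 217 N

Sum moments about the left end (the unknown pivot reaction has zero arm there).
Beam weight: 24.8 × 10 = 248 N down at 2.02 m → arm 2.02 m, τ = 248 × 2.02 = 501 N·m clockwise.
Bucket of sand: 22.2 × 10 = 222 N down at 3.747 m → arm 0.293 m, τ = 222 × 0.293 = 65.05 N·m clockwise.
Lamp: 8.22 × 10 = 82.2 N down at 1.33 m → arm 2.71 m, τ = 82.2 × 2.71 = 222.8 N·m clockwise.
Sandbag: 6.22 × 10 = 62.2 N down at 2.62 m → arm 1.42 m, τ = 62.2 × 1.42 = 88.32 N·m clockwise.
Net moment of the loads = 877.2 N·m clockwise.
The upward force F acts at the right end, arm 4.04 m, giving F × 4.04 counterclockwise.
Setting net torque to zero: F × 4.04 = 877.2 → F = 877.2 / 4.04 = 217 N.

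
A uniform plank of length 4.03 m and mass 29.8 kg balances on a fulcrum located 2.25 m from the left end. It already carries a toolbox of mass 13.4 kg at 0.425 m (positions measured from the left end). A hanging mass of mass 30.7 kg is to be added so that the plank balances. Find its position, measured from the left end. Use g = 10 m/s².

Take moments about the fulcrum (at 2.25 m from the left end).
Beam weight: 29.8 × 10 = 298 N down at 2.015 m → arm 0.235 m, τ = 298 × 0.235 = 70.03 N·m counterclockwise.
Toolbox: 13.4 × 10 = 134 N down at 0.425 m → arm 1.825 m, τ = 134 × 1.825 = 244.5 N·m counterclockwise.
Net moment of existing loads = 314.5 N·m counterclockwise.
The hanging mass weighs 30.7 × 10 = 307 N and must supply an equal clockwise moment, so its lever arm about the fulcrum is 314.5 / 307 = 1.02 m.
That puts it at 2.25 + 1.02 = 3.27 m from the left end.

x ≈ 3.27 m from the left end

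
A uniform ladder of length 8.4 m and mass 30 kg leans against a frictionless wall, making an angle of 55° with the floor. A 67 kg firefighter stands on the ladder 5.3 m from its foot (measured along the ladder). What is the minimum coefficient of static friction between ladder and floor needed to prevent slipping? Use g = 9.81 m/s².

Choose the foot of the ladder as the axis so the floor normal and friction both act there and drop out.
Ladder weight 30×9.81 = 294.3 N acts at 4.2 m along the ladder; its horizontal arm is 4.2·cos55° = 2.409 m → τ = 709 N·m clockwise.
Firefighter: 67×9.81 = 657.3 N at 5.3 m → arm 3.04 m → τ = 1998 N·m clockwise.
Wall normal N acts horizontally at the top; its moment arm is the height L sinθ = 8.4·sin55° = 6.881 m, counterclockwise.
For rotational equilibrium, N × 6.881 = 2707, so N = 393.4 N.
ΣFx = 0 ⇒ f = N_wall = 393.4 N. ΣFy = 0 ⇒ N_floor = 951.6 N.
μ_min = f / N_floor = 393.4 / 951.6 = 0.413.

μ_min ≈ 0.413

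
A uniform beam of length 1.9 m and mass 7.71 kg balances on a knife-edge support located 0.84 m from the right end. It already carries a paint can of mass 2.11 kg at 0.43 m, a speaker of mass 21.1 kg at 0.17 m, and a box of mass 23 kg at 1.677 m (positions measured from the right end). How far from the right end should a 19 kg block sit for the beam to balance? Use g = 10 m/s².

Sum moments about the knife-edge support (at 0.84 m from the right end) (the support reaction has zero arm there).
Beam weight: 7.71 × 10 = 77.1 N down at 0.95 m → arm 0.11 m, τ = 77.1 × 0.11 = 8.481 N·m counterclockwise.
Paint can: 2.11 × 10 = 21.1 N down at 0.43 m → arm 0.41 m, τ = 21.1 × 0.41 = 8.651 N·m clockwise.
Speaker: 21.1 × 10 = 211 N down at 0.17 m → arm 0.67 m, τ = 211 × 0.67 = 141.4 N·m clockwise.
Box: 23 × 10 = 230 N down at 1.677 m → arm 0.837 m, τ = 230 × 0.837 = 192.5 N·m counterclockwise.
Net moment of existing loads = 50.93 N·m counterclockwise.
The block weighs 19 × 10 = 190 N and must supply an equal clockwise moment, so its lever arm about the knife-edge support is 50.93 / 190 = 0.268 m.
That puts it at 0.84 − 0.268 = 0.572 m from the right end.

x ≈ 0.572 m from the right end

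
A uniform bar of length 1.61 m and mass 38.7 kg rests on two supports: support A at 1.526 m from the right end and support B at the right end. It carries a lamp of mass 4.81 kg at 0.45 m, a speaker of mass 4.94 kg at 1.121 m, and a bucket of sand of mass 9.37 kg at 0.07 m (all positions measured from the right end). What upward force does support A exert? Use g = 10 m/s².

R_A ≈ 259 N

Taking torques about support B:
Beam weight: 38.7 × 10 = 387 N down at 0.805 m → arm 0.805 m, τ = 387 × 0.805 = 311.5 N·m counterclockwise.
Lamp: 4.81 × 10 = 48.1 N down at 0.45 m → arm 0.45 m, τ = 48.1 × 0.45 = 21.64 N·m counterclockwise.
Speaker: 4.94 × 10 = 49.4 N down at 1.121 m → arm 1.121 m, τ = 49.4 × 1.121 = 55.38 N·m counterclockwise.
Bucket of sand: 9.37 × 10 = 93.7 N down at 0.07 m → arm 0.07 m, τ = 93.7 × 0.07 = 6.559 N·m counterclockwise.
Net load moment about support B = 395.1 N·m counterclockwise.
Reaction R at support A is upward at 1.526 m, arm 1.526 m → moment R × 1.526 clockwise.
Στ = 0 ⇒ R × 1.526 = 395.1 ⇒ R = 259 N.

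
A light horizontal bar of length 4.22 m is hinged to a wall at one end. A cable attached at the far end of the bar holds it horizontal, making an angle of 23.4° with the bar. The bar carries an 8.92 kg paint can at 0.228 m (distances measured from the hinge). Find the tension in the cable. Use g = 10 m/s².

Choose the hinge as the axis so the unknown hinge reaction has zero arm there.
Paint can: 8.92 × 10 = 89.2 N down at 0.228 m → arm 0.228 m, τ = 89.2 × 0.228 = 20.34 N·m clockwise.
Total clockwise load moment = 20.34 N·m.
The cable tension T acts at 4.22 m; only its component perpendicular to the bar, T sinθ, produces torque. sin 23.4° = 0.3971.
Balancing moments: T × 4.22 × 0.3971 = 20.34, giving T = 20.34 / 1.676 = 12.1 N.

T ≈ 12.1 N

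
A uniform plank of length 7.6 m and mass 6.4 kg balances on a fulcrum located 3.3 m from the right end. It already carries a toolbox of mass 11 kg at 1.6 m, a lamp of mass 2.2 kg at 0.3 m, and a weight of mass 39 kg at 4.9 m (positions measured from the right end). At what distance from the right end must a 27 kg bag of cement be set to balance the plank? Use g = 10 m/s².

Take moments about the fulcrum (at 3.3 m from the right end).
Beam weight: 6.4 × 10 = 64 N down at 3.8 m → arm 0.5 m, τ = 64 × 0.5 = 32 N·m counterclockwise.
Toolbox: 11 × 10 = 110 N down at 1.6 m → arm 1.7 m, τ = 110 × 1.7 = 187 N·m clockwise.
Lamp: 2.2 × 10 = 22 N down at 0.3 m → arm 3 m, τ = 22 × 3 = 66 N·m clockwise.
Weight: 39 × 10 = 390 N down at 4.9 m → arm 1.6 m, τ = 390 × 1.6 = 624 N·m counterclockwise.
Net moment of existing loads = 403 N·m counterclockwise.
The bag of cement weighs 27 × 10 = 270 N and must supply an equal clockwise moment, so its lever arm about the fulcrum is 403 / 270 = 1.49 m.
That puts it at 3.3 − 1.49 = 1.81 m from the right end.

x ≈ 1.81 m from the right end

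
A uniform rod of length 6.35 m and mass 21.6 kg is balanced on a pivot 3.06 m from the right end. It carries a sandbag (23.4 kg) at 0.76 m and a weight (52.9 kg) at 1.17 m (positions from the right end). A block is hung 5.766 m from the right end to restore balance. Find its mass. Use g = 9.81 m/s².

Choose the pivot (at 3.06 m from the right end) as the axis so the support reaction has zero arm there.
Beam weight: 21.6 × 9.81 = 211.9 N down at 3.175 m → arm 0.115 m, τ = 211.9 × 0.115 = 24.37 N·m counterclockwise.
Sandbag: 23.4 × 9.81 = 229.6 N down at 0.76 m → arm 2.3 m, τ = 229.6 × 2.3 = 528.1 N·m clockwise.
Weight: 52.9 × 9.81 = 518.9 N down at 1.17 m → arm 1.89 m, τ = 518.9 × 1.89 = 980.7 N·m clockwise.
Net moment of known loads = 1484 N·m clockwise.
An unknown mass m at 5.766 m has arm 2.706 m; its moment is m·g·2.706 counterclockwise.
Setting net torque to zero: m × 9.81 × 2.706 = 1484 → m = 1484 / (9.81 × 2.706) = 55.9 kg.

m ≈ 55.9 kg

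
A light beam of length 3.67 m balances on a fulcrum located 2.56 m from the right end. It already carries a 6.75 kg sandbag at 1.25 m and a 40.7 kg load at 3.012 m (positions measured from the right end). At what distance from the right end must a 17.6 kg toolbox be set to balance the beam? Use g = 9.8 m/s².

About the fulcrum (at 2.56 m from the right end):
Sandbag: 6.75 × 9.8 = 66.15 N down at 1.25 m → arm 1.31 m, τ = 66.15 × 1.31 = 86.66 N·m clockwise.
Load: 40.7 × 9.8 = 398.9 N down at 3.012 m → arm 0.452 m, τ = 398.9 × 0.452 = 180.3 N·m counterclockwise.
Net moment of existing loads = 93.64 N·m counterclockwise.
The toolbox weighs 17.6 × 9.8 = 172.5 N and must supply an equal clockwise moment, so its lever arm about the fulcrum is 93.64 / 172.5 = 0.543 m.
That puts it at 2.56 − 0.543 = 2.02 m from the right end.

x ≈ 2.02 m from the right end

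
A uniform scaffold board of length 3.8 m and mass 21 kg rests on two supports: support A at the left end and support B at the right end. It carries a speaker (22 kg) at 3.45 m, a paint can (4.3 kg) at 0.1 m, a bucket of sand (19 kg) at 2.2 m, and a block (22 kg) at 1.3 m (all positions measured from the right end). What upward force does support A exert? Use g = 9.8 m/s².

R_A ≈ 481 N

Sum moments about support B (its reaction then has zero moment arm).
Beam weight: 21 × 9.8 = 205.8 N down at 1.9 m → arm 1.9 m, τ = 205.8 × 1.9 = 391 N·m counterclockwise.
Speaker: 22 × 9.8 = 215.6 N down at 3.45 m → arm 3.45 m, τ = 215.6 × 3.45 = 743.8 N·m counterclockwise.
Paint can: 4.3 × 9.8 = 42.14 N down at 0.1 m → arm 0.1 m, τ = 42.14 × 0.1 = 4.214 N·m counterclockwise.
Bucket of sand: 19 × 9.8 = 186.2 N down at 2.2 m → arm 2.2 m, τ = 186.2 × 2.2 = 409.6 N·m counterclockwise.
Block: 22 × 9.8 = 215.6 N down at 1.3 m → arm 1.3 m, τ = 215.6 × 1.3 = 280.3 N·m counterclockwise.
Net load moment about support B = 1829 N·m counterclockwise.
Reaction R at support A is upward at 3.8 m, arm 3.8 m → moment R × 3.8 clockwise.
Στ = 0 ⇒ R × 3.8 = 1829 ⇒ R = 481 N.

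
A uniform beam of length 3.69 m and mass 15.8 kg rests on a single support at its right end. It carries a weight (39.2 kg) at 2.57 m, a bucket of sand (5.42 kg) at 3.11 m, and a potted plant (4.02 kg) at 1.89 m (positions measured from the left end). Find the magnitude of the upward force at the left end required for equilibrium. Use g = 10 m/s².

Taking torques about the right end:
Beam weight: 15.8 × 10 = 158 N down at 1.845 m → arm 1.845 m, τ = 158 × 1.845 = 291.5 N·m counterclockwise.
Weight: 39.2 × 10 = 392 N down at 2.57 m → arm 1.12 m, τ = 392 × 1.12 = 439 N·m counterclockwise.
Bucket of sand: 5.42 × 10 = 54.2 N down at 3.11 m → arm 0.58 m, τ = 54.2 × 0.58 = 31.44 N·m counterclockwise.
Potted plant: 4.02 × 10 = 40.2 N down at 1.89 m → arm 1.8 m, τ = 40.2 × 1.8 = 72.36 N·m counterclockwise.
Net moment of the loads = 834.3 N·m counterclockwise.
The upward force F acts at the left end, arm 3.69 m, giving F × 3.69 clockwise.
Στ = 0 ⇒ F × 3.69 = 834.3 ⇒ F = 834.3 / 3.69 = 226 N.

F ≈ 226 N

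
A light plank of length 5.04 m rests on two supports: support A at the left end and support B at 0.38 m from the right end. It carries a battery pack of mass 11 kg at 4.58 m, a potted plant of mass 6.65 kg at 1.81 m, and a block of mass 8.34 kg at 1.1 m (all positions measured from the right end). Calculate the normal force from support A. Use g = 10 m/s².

R_A ≈ 132 N

Take moments about support B.
Battery pack: 11 × 10 = 110 N down at 4.58 m → arm 4.2 m, τ = 110 × 4.2 = 462 N·m counterclockwise.
Potted plant: 6.65 × 10 = 66.5 N down at 1.81 m → arm 1.43 m, τ = 66.5 × 1.43 = 95.09 N·m counterclockwise.
Block: 8.34 × 10 = 83.4 N down at 1.1 m → arm 0.72 m, τ = 83.4 × 0.72 = 60.05 N·m counterclockwise.
Net load moment about support B = 617.1 N·m counterclockwise.
Reaction R at support A is upward at 5.04 m, arm 4.66 m → moment R × 4.66 clockwise.
Στ = 0 ⇒ R × 4.66 = 617.1 ⇒ R = 132 N.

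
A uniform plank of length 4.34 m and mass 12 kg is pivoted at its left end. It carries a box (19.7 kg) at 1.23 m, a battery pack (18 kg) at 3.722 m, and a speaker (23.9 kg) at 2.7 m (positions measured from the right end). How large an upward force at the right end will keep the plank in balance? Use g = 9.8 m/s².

Sum moments about the left end (the unknown pivot reaction has zero arm there).
Beam weight: 12 × 9.8 = 117.6 N down at 2.17 m → arm 2.17 m, τ = 117.6 × 2.17 = 255.2 N·m clockwise.
Box: 19.7 × 9.8 = 193.1 N down at 1.23 m → arm 3.11 m, τ = 193.1 × 3.11 = 600.5 N·m clockwise.
Battery pack: 18 × 9.8 = 176.4 N down at 3.722 m → arm 0.618 m, τ = 176.4 × 0.618 = 109 N·m clockwise.
Speaker: 23.9 × 9.8 = 234.2 N down at 2.7 m → arm 1.64 m, τ = 234.2 × 1.64 = 384.1 N·m clockwise.
Net moment of the loads = 1349 N·m clockwise.
The upward force F acts at the right end, arm 4.34 m, giving F × 4.34 counterclockwise.
Balancing moments: F × 4.34 = 1349, giving F = 1349 / 4.34 = 311 N.

F ≈ 311 N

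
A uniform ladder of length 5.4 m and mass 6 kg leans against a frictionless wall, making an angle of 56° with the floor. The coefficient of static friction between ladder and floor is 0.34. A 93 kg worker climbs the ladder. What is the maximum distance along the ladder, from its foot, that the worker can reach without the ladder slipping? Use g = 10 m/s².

d ≈ 2.72 m

Choose the foot of the ladder as the axis so the floor normal and friction both act there and drop out.
Ladder weight 6×10 = 60 N acts at 2.7 m along the ladder; its horizontal arm is 2.7·cos56° = 1.51 m → τ = 90.6 N·m clockwise.
Worker weight 93×10 = 930 N at distance d → arm d·cos56° → τ = 930·d·0.5592 clockwise.
Wall normal N at the top has arm L sinθ = 4.477 m counterclockwise, so Στ = 0 gives N·4.477 = 90.6 + 520.1·d.
ΣFy = 0 ⇒ N_floor = 990 N, so the maximum friction is μ_s·N_floor = 0.34×990 = 336.6 N. ΣFx = 0 ⇒ N_wall = f, so at the slipping point N = 336.6 N.
Substituting: 336.6×4.477 = 90.6 + 520.1·d ⇒ d = (1507 − 90.6) / 520.1 = 2.72 m.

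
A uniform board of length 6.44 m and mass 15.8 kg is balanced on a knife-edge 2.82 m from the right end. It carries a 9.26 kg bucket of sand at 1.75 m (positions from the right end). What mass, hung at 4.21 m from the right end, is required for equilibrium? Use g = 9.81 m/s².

m ≈ 2.58 kg

Sum moments about the knife-edge (at 2.82 m from the right end) (the support reaction has zero arm there).
Beam weight: 15.8 × 9.81 = 155 N down at 3.22 m → arm 0.4 m, τ = 155 × 0.4 = 62 N·m counterclockwise.
Bucket of sand: 9.26 × 9.81 = 90.84 N down at 1.75 m → arm 1.07 m, τ = 90.84 × 1.07 = 97.2 N·m clockwise.
Net moment of known loads = 35.2 N·m clockwise.
An unknown mass m at 4.21 m has arm 1.39 m; its moment is m·g·1.39 counterclockwise.
Setting net torque to zero: m × 9.81 × 1.39 = 35.2 → m = 35.2 / (9.81 × 1.39) = 2.58 kg.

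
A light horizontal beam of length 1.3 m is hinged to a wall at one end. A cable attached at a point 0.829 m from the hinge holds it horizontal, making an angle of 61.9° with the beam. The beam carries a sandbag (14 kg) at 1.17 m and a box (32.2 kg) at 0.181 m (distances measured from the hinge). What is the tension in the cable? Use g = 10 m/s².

Sum moments about the hinge (the unknown hinge reaction has zero arm there).
Sandbag: 14 × 10 = 140 N down at 1.17 m → arm 1.17 m, τ = 140 × 1.17 = 163.8 N·m clockwise.
Box: 32.2 × 10 = 322 N down at 0.181 m → arm 0.181 m, τ = 322 × 0.181 = 58.28 N·m clockwise.
Total clockwise load moment = 222.1 N·m.
The cable tension T acts at 0.829 m; only its component perpendicular to the beam, T sinθ, produces torque. sin 61.9° = 0.8821.
Balancing moments: T × 0.829 × 0.8821 = 222.1, giving T = 222.1 / 0.7313 = 304 N.

T ≈ 304 N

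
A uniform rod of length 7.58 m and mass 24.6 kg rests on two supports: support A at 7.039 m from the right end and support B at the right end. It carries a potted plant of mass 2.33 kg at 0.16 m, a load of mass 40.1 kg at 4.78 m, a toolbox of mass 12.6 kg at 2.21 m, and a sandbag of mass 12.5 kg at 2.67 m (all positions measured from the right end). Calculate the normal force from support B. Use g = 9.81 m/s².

R_B ≈ 421 N

Take moments about support A.
Beam weight: 24.6 × 9.81 = 241.3 N down at 3.79 m → arm 3.249 m, τ = 241.3 × 3.249 = 784 N·m clockwise.
Potted plant: 2.33 × 9.81 = 22.86 N down at 0.16 m → arm 6.879 m, τ = 22.86 × 6.879 = 157.3 N·m clockwise.
Load: 40.1 × 9.81 = 393.4 N down at 4.78 m → arm 2.259 m, τ = 393.4 × 2.259 = 888.7 N·m clockwise.
Toolbox: 12.6 × 9.81 = 123.6 N down at 2.21 m → arm 4.829 m, τ = 123.6 × 4.829 = 596.9 N·m clockwise.
Sandbag: 12.5 × 9.81 = 122.6 N down at 2.67 m → arm 4.369 m, τ = 122.6 × 4.369 = 535.6 N·m clockwise.
Net load moment about support A = 2962 N·m clockwise.
Reaction R at support B is upward at 0 m, arm 7.039 m → moment R × 7.039 counterclockwise.
Setting net torque to zero: R × 7.039 = 2962 → R = 421 N.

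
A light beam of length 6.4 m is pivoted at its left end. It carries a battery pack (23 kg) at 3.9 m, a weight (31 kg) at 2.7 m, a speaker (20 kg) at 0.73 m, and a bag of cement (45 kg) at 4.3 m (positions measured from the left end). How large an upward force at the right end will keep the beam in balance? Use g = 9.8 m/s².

Choose the left end as the axis so the unknown pivot reaction has zero arm there.
Battery pack: 23 × 9.8 = 225.4 N down at 3.9 m → arm 3.9 m, τ = 225.4 × 3.9 = 879.1 N·m clockwise.
Weight: 31 × 9.8 = 303.8 N down at 2.7 m → arm 2.7 m, τ = 303.8 × 2.7 = 820.3 N·m clockwise.
Speaker: 20 × 9.8 = 196 N down at 0.73 m → arm 0.73 m, τ = 196 × 0.73 = 143.1 N·m clockwise.
Bag of cement: 45 × 9.8 = 441 N down at 4.3 m → arm 4.3 m, τ = 441 × 4.3 = 1896 N·m clockwise.
Net moment of the loads = 3738 N·m clockwise.
The upward force F acts at the right end, arm 6.4 m, giving F × 6.4 counterclockwise.
Στ = 0 ⇒ F × 6.4 = 3738 ⇒ F = 3738 / 6.4 = 584 N.

F ≈ 584 N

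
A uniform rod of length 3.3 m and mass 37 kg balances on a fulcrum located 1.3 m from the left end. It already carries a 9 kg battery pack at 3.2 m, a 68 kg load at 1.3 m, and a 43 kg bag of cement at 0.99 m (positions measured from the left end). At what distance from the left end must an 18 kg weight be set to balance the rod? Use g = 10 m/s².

x ≈ 0.371 m from the left end

Take moments about the fulcrum (at 1.3 m from the left end).
Beam weight: 37 × 10 = 370 N down at 1.65 m → arm 0.35 m, τ = 370 × 0.35 = 129.5 N·m clockwise.
Battery pack: 9 × 10 = 90 N down at 3.2 m → arm 1.9 m, τ = 90 × 1.9 = 171 N·m clockwise.
Load: acts at the fulcrum, moment arm 0 → no torque.
Bag of cement: 43 × 10 = 430 N down at 0.99 m → arm 0.31 m, τ = 430 × 0.31 = 133.3 N·m counterclockwise.
Net moment of existing loads = 167.2 N·m clockwise.
The weight weighs 18 × 10 = 180 N and must supply an equal counterclockwise moment, so its lever arm about the fulcrum is 167.2 / 180 = 0.929 m.
That puts it at 1.3 − 0.929 = 0.371 m from the left end.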